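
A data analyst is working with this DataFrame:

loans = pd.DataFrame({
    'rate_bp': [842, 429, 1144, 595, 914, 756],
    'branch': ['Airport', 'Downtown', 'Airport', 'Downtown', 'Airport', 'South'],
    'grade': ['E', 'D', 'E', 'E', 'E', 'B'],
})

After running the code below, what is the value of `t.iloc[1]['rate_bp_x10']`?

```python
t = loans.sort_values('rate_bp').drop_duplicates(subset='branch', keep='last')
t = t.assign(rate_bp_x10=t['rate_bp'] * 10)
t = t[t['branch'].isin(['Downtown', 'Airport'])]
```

11440

sort by rate_bp:
   rate_bp    branch grade
1      429  Downtown     D
3      595  Downtown     E
5      756     South     B
0      842   Airport     E
4      914   Airport     E
2     1144   Airport     E
drop duplicate branch (keep=last):
   rate_bp    branch grade
3      595  Downtown     E
5      756     South     B
2     1144   Airport     E
add column rate_bp_x10 = t['rate_bp'] * 10:
   rate_bp    branch grade  rate_bp_x10
3      595  Downtown     E         5950
5      756     South     B         7560
2     1144   Airport     E        11440
filter rows where branch in ['Downtown', 'Airport']:
   rate_bp    branch grade  rate_bp_x10
3      595  Downtown     E         5950
2     1144   Airport     E        11440
So iloc[1]['rate_bp_x10'] = 11440.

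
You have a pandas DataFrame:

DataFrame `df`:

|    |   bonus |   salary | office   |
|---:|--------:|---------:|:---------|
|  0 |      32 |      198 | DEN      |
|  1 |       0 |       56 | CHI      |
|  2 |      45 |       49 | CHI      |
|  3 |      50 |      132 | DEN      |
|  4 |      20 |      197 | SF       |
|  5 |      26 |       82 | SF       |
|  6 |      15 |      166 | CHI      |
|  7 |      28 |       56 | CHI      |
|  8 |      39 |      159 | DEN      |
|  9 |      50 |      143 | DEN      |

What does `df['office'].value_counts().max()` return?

value_counts of office:
office
DEN    4
CHI    4
SF     2
Name: count, dtype: int64
Hence 4.

4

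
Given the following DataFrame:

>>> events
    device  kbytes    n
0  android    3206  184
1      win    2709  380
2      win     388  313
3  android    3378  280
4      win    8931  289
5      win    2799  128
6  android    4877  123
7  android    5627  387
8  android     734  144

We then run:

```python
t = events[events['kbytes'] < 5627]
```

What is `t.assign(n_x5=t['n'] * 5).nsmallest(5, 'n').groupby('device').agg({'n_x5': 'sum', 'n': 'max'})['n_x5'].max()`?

3655

filter rows where kbytes < 5627:
    device  kbytes    n
0  android    3206  184
1      win    2709  380
2      win     388  313
3  android    3378  280
5      win    2799  128
6  android    4877  123
8  android     734  144
add column n_x5 = t['n'] * 5:
    device  kbytes    n  n_x5
0  android    3206  184   920
1      win    2709  380  1900
2      win     388  313  1565
3  android    3378  280  1400
5      win    2799  128   640
6  android    4877  123   615
8  android     734  144   720
take 5 rows with smallest n:
    device  kbytes    n  n_x5
6  android    4877  123   615
5      win    2799  128   640
8  android     734  144   720
0  android    3206  184   920
3  android    3378  280  1400
group by device: sum(n_x5), max(n):
         n_x5    n
device            
android  3655  280
win       640  128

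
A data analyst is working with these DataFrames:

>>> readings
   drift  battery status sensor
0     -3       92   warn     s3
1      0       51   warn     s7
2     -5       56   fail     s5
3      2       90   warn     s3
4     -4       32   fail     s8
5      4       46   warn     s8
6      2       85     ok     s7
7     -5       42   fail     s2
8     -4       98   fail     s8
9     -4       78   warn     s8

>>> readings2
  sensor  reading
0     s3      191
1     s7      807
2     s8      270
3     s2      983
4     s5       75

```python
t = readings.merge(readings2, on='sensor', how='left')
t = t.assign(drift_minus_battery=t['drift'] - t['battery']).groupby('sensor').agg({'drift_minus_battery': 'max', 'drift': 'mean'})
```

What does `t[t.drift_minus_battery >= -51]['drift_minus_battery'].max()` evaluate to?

merge on 'sensor' (how='left') → 10 rows:
   drift  battery status sensor  reading
0     -3       92   warn     s3      191
1      0       51   warn     s7      807
2     -5       56   fail     s5       75
3      2       90   warn     s3      191
4     -4       32   fail     s8      270
5      4       46   warn     s8      270
6      2       85     ok     s7      807
7     -5       42   fail     s2      983
8     -4       98   fail     s8      270
9     -4       78   warn     s8      270
add column drift_minus_battery = t['drift'] - t['battery']:
   drift  battery status sensor  reading  drift_minus_battery
0     -3       92   warn     s3      191                  -95
1      0       51   warn     s7      807                  -51
2     -5       56   fail     s5       75                  -61
3      2       90   warn     s3      191                  -88
4     -4       32   fail     s8      270                  -36
5      4       46   warn     s8      270                  -42
6      2       85     ok     s7      807                  -83
7     -5       42   fail     s2      983                  -47
8     -4       98   fail     s8      270                 -102
9     -4       78   warn     s8      270                  -82
group by sensor: max(drift_minus_battery), mean(drift):
        drift_minus_battery  drift
sensor                            
s2                      -47   -5.0
s3                      -88   -0.5
s5                      -61   -5.0
s7                      -51    1.0
s8                      -36   -2.0
filter rows where drift_minus_battery >= -51:
        drift_minus_battery  drift
sensor                            
s2                      -47   -5.0
s7                      -51    1.0
s8                      -36   -2.0
The max of column 'drift_minus_battery' is -36.

-36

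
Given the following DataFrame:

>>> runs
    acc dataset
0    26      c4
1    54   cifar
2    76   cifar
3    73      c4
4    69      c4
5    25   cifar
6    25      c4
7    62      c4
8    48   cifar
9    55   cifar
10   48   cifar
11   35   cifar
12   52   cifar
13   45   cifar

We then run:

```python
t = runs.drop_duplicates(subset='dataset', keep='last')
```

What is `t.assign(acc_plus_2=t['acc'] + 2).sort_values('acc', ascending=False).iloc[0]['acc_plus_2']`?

drop duplicate dataset (keep=last):
    acc dataset
7    62      c4
13   45   cifar
add column acc_plus_2 = t['acc'] + 2:
    acc dataset  acc_plus_2
7    62      c4          64
13   45   cifar          47
sort by acc descending:
    acc dataset  acc_plus_2
7    62      c4          64
13   45   cifar          47

64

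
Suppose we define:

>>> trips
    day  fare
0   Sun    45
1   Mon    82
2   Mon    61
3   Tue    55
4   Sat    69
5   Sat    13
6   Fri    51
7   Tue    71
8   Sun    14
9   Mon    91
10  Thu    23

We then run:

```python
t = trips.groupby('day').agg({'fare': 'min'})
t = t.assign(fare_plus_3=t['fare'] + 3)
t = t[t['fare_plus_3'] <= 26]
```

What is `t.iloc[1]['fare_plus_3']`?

group by day, min of fare:
     fare
day      
Fri    51
Mon    61
Sat    13
Sun    14
Thu    23
Tue    55
add column fare_plus_3 = t['fare'] + 3:
     fare  fare_plus_3
day                   
Fri    51           54
Mon    61           64
Sat    13           16
Sun    14           17
Thu    23           26
Tue    55           58
filter rows where fare_plus_3 <= 26:
     fare  fare_plus_3
day                   
Sat    13           16
Sun    14           17
Thu    23           26
Then the value at position 1, column 'fare_plus_3': 17

17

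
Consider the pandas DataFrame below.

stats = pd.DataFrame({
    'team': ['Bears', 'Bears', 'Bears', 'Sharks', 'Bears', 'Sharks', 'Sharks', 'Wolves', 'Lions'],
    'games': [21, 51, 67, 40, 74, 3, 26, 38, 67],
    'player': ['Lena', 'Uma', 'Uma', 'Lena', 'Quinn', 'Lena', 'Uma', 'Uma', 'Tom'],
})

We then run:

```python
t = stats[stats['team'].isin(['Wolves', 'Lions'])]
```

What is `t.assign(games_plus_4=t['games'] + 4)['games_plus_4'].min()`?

filter rows where team in ['Wolves', 'Lions']:
     team  games player
7  Wolves     38    Uma
8   Lions     67    Tom
add column games_plus_4 = t['games'] + 4:
     team  games player  games_plus_4
7  Wolves     38    Uma            42
8   Lions     67    Tom            71
Finally, min of column 'games_plus_4' = 42.

42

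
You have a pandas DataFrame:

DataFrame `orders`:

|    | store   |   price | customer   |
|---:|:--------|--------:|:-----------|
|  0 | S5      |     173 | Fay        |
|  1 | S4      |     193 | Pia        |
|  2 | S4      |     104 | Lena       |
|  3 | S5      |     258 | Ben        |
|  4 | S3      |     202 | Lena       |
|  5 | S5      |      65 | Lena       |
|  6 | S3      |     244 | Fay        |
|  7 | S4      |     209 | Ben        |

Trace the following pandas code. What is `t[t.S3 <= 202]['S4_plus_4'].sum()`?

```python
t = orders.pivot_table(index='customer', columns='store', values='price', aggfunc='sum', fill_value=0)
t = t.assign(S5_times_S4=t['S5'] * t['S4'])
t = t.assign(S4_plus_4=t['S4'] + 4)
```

pivot: rows=customer, cols=store, sum(price):
store      S3   S4   S5
customer               
Ben         0  209  258
Fay       244    0  173
Lena      202  104   65
Pia         0  193    0
add column S5_times_S4 = t['S5'] * t['S4']:
store      S3   S4   S5  S5_times_S4
customer                            
Ben         0  209  258        53922
Fay       244    0  173            0
Lena      202  104   65         6760
Pia         0  193    0            0
add column S4_plus_4 = t['S4'] + 4:
store      S3   S4   S5  S5_times_S4  S4_plus_4
customer                                       
Ben         0  209  258        53922        213
Fay       244    0  173            0          4
Lena      202  104   65         6760        108
Pia         0  193    0            0        197
filter rows where S3 <= 202:
store      S3   S4   S5  S5_times_S4  S4_plus_4
customer                                       
Ben         0  209  258        53922        213
Lena      202  104   65         6760        108
Pia         0  193    0            0        197
Hence 518.

518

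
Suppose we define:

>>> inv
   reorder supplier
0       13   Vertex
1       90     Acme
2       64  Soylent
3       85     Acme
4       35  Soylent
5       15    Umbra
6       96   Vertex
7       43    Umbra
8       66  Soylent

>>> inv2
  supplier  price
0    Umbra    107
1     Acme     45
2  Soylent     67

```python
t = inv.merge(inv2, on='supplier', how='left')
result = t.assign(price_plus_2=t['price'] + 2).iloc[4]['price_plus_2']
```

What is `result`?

merge on 'supplier' (how='left') → 9 rows:
   reorder supplier  price
0       13   Vertex    NaN
1       90     Acme   45.0
2       64  Soylent   67.0
3       85     Acme   45.0
4       35  Soylent   67.0
5       15    Umbra  107.0
6       96   Vertex    NaN
7       43    Umbra  107.0
8       66  Soylent   67.0
add column price_plus_2 = t['price'] + 2:
   reorder supplier  price  price_plus_2
0       13   Vertex    NaN           NaN
1       90     Acme   45.0          47.0
2       64  Soylent   67.0          69.0
3       85     Acme   45.0          47.0
4       35  Soylent   67.0          69.0
5       15    Umbra  107.0         109.0
6       96   Vertex    NaN           NaN
7       43    Umbra  107.0         109.0
8       66  Soylent   67.0          69.0

69.0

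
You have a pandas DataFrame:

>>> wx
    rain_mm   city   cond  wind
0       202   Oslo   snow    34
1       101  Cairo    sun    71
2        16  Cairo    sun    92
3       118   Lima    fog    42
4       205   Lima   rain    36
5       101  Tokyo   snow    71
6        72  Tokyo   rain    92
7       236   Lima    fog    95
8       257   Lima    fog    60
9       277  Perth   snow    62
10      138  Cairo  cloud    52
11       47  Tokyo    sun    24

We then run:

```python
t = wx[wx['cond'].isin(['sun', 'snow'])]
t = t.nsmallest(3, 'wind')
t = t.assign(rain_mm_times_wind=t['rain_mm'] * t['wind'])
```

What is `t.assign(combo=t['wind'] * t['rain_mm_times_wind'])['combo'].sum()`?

filter rows where cond in ['sun', 'snow']:
    rain_mm   city  cond  wind
0       202   Oslo  snow    34
1       101  Cairo   sun    71
2        16  Cairo   sun    92
5       101  Tokyo  snow    71
9       277  Perth  snow    62
11       47  Tokyo   sun    24
take 3 rows with smallest wind:
    rain_mm   city  cond  wind
11       47  Tokyo   sun    24
0       202   Oslo  snow    34
9       277  Perth  snow    62
add column rain_mm_times_wind = t['rain_mm'] * t['wind']:
    rain_mm   city  cond  wind  rain_mm_times_wind
11       47  Tokyo   sun    24                1128
0       202   Oslo  snow    34                6868
9       277  Perth  snow    62               17174
add column combo = t['wind'] * t['rain_mm_times_wind']:
    rain_mm   city  cond  wind  rain_mm_times_wind    combo
11       47  Tokyo   sun    24                1128    27072
0       202   Oslo  snow    34                6868   233512
9       277  Perth  snow    62               17174  1064788
Hence 1325372.

1325372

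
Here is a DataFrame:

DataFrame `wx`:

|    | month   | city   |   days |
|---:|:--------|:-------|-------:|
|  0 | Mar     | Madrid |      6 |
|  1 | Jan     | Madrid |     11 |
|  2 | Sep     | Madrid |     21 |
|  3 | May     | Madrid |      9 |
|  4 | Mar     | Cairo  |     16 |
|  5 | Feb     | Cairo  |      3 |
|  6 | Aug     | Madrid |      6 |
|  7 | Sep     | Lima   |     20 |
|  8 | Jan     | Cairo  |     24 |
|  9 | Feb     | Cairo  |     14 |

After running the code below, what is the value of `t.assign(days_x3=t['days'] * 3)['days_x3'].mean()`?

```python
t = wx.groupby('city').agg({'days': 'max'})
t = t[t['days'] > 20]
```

group by city, max of days:
        days
city        
Cairo     24
Lima      20
Madrid    21
filter rows where days > 20:
        days
city        
Cairo     24
Madrid    21
add column days_x3 = t['days'] * 3:
        days  days_x3
city                 
Cairo     24       72
Madrid    21       63
mean of column 'days_x3' → 67.5

67.5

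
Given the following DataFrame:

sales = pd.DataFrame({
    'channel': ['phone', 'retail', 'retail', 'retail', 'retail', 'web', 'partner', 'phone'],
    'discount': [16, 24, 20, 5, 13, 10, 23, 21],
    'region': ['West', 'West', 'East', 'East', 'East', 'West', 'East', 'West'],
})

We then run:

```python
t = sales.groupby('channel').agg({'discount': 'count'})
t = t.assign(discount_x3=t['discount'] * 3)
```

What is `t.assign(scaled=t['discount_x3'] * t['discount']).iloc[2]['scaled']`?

group by channel, count of discount:
         discount
channel          
partner         1
phone           2
retail          4
web             1
add column discount_x3 = t['discount'] * 3:
         discount  discount_x3
channel                       
partner         1            3
phone           2            6
retail          4           12
web             1            3
add column scaled = t['discount_x3'] * t['discount']:
         discount  discount_x3  scaled
channel                               
partner         1            3       3
phone           2            6      12
retail          4           12      48
web             1            3       3

48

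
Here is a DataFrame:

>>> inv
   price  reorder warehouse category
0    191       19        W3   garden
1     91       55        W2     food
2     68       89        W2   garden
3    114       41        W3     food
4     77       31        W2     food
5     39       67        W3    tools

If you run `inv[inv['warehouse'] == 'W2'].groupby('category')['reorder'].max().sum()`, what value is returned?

filter rows where warehouse == 'W2':
   price  reorder warehouse category
1     91       55        W2     food
2     68       89        W2   garden
4     77       31        W2     food
group by category, max of reorder:
category
food      55
garden    89
Name: reorder, dtype: int64

144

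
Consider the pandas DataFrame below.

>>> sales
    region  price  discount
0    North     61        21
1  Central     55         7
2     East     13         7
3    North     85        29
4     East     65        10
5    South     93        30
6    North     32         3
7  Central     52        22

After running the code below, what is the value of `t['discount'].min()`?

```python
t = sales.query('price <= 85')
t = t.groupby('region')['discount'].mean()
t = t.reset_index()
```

8.5

filter rows where price <= 85:
    region  price  discount
0    North     61        21
1  Central     55         7
2     East     13         7
3    North     85        29
4     East     65        10
6    North     32         3
7  Central     52        22
group by region, mean of discount:
region
Central    14.500000
East        8.500000
North      17.666667
Name: discount, dtype: float64
reset_index():
    region   discount
0  Central  14.500000
1     East   8.500000
2    North  17.666667
Hence 8.5.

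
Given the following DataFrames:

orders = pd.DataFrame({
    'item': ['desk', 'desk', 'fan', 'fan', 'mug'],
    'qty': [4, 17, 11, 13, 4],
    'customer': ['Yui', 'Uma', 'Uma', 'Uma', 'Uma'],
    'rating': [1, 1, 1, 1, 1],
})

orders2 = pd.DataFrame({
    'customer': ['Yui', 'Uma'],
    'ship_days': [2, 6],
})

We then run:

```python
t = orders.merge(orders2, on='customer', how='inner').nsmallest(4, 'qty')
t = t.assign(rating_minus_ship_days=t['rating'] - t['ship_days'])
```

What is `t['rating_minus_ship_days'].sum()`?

-16

merge on 'customer' (how='inner') → 5 rows:
   item  qty customer  rating  ship_days
0  desk    4      Yui       1          2
1  desk   17      Uma       1          6
2   fan   11      Uma       1          6
3   fan   13      Uma       1          6
4   mug    4      Uma       1          6
take 4 rows with smallest qty:
   item  qty customer  rating  ship_days
0  desk    4      Yui       1          2
4   mug    4      Uma       1          6
2   fan   11      Uma       1          6
3   fan   13      Uma       1          6
add column rating_minus_ship_days = t['rating'] - t['ship_days']:
   item  qty customer  rating  ship_days  rating_minus_ship_days
0  desk    4      Yui       1          2                      -1
4   mug    4      Uma       1          6                      -5
2   fan   11      Uma       1          6                      -5
3   fan   13      Uma       1          6                      -5
Then the sum of column 'rating_minus_ship_days': -16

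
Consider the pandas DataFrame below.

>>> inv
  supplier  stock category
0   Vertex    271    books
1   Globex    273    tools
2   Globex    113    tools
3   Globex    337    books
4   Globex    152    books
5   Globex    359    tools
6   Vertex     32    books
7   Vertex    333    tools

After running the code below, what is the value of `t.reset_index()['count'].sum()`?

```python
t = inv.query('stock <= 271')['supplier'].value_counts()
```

4

filter rows where stock <= 271:
  supplier  stock category
0   Vertex    271    books
2   Globex    113    tools
4   Globex    152    books
6   Vertex     32    books
value_counts of supplier:
supplier
Vertex    2
Globex    2
Name: count, dtype: int64
reset_index():
  supplier  count
0   Vertex      2
1   Globex      2
The sum of column 'count' is 4.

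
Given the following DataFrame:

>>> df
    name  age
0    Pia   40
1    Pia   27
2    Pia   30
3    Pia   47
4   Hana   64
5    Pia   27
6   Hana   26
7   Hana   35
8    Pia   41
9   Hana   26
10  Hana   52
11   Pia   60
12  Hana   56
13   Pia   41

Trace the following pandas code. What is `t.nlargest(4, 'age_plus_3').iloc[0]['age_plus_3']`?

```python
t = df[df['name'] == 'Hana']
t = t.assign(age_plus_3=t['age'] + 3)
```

filter rows where name == 'Hana':
    name  age
4   Hana   64
6   Hana   26
7   Hana   35
9   Hana   26
10  Hana   52
12  Hana   56
add column age_plus_3 = t['age'] + 3:
    name  age  age_plus_3
4   Hana   64          67
6   Hana   26          29
7   Hana   35          38
9   Hana   26          29
10  Hana   52          55
12  Hana   56          59
take 4 rows with largest age_plus_3:
    name  age  age_plus_3
4   Hana   64          67
12  Hana   56          59
10  Hana   52          55
7   Hana   35          38
Taking the value at position 0, column 'age_plus_3' gives 67.

67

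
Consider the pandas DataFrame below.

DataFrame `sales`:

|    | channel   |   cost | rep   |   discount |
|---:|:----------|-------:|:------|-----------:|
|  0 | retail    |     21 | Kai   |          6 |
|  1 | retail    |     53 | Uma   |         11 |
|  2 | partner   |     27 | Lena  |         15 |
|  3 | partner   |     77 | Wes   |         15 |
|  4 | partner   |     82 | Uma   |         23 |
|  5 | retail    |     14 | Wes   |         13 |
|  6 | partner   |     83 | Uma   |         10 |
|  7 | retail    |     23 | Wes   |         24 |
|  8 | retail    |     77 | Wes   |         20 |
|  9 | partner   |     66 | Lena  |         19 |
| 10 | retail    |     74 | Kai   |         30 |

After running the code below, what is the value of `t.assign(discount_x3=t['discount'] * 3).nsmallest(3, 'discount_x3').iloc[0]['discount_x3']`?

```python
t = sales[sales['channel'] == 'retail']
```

filter rows where channel == 'retail':
   channel  cost  rep  discount
0   retail    21  Kai         6
1   retail    53  Uma        11
5   retail    14  Wes        13
7   retail    23  Wes        24
8   retail    77  Wes        20
10  retail    74  Kai        30
add column discount_x3 = t['discount'] * 3:
   channel  cost  rep  discount  discount_x3
0   retail    21  Kai         6           18
1   retail    53  Uma        11           33
5   retail    14  Wes        13           39
7   retail    23  Wes        24           72
8   retail    77  Wes        20           60
10  retail    74  Kai        30           90
take 3 rows with smallest discount_x3:
  channel  cost  rep  discount  discount_x3
0  retail    21  Kai         6           18
1  retail    53  Uma        11           33
5  retail    14  Wes        13           39
Hence 18.

18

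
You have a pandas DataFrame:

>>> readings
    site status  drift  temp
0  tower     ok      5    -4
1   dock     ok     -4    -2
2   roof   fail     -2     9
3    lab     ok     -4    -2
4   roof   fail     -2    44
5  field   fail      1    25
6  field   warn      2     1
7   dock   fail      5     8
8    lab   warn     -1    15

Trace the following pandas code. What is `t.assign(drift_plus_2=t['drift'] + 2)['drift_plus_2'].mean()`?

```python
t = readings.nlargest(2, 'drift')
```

7.0

take 2 rows with largest drift:
    site status  drift  temp
0  tower     ok      5    -4
7   dock   fail      5     8
add column drift_plus_2 = t['drift'] + 2:
    site status  drift  temp  drift_plus_2
0  tower     ok      5    -4             7
7   dock   fail      5     8             7
Hence 7.0.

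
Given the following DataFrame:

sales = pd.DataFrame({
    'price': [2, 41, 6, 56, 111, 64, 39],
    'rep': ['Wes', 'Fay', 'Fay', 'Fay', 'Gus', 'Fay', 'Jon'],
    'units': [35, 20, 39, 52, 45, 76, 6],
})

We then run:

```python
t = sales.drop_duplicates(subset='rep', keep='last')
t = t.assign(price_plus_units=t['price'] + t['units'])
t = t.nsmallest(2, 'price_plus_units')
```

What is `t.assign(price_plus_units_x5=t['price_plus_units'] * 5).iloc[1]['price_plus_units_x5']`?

drop duplicate rep (keep=last):
   price  rep  units
0      2  Wes     35
4    111  Gus     45
5     64  Fay     76
6     39  Jon      6
add column price_plus_units = t['price'] + t['units']:
   price  rep  units  price_plus_units
0      2  Wes     35                37
4    111  Gus     45               156
5     64  Fay     76               140
6     39  Jon      6                45
take 2 rows with smallest price_plus_units:
   price  rep  units  price_plus_units
0      2  Wes     35                37
6     39  Jon      6                45
add column price_plus_units_x5 = t['price_plus_units'] * 5:
   price  rep  units  price_plus_units  price_plus_units_x5
0      2  Wes     35                37                  185
6     39  Jon      6                45                  225
So iloc[1]['price_plus_units_x5'] = 225.

225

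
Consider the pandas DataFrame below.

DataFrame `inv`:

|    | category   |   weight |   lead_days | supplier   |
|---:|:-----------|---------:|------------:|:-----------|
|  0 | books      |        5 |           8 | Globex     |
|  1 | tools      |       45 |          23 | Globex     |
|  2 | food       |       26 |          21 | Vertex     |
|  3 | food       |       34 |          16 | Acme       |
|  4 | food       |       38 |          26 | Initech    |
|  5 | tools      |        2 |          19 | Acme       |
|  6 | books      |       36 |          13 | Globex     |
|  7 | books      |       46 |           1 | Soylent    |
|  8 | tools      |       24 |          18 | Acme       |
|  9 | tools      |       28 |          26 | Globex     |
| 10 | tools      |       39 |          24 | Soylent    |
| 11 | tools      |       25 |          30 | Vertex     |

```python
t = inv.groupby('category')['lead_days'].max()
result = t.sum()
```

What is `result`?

69

group by category, max of lead_days:
category
books    13
food     26
tools    30
Name: lead_days, dtype: int64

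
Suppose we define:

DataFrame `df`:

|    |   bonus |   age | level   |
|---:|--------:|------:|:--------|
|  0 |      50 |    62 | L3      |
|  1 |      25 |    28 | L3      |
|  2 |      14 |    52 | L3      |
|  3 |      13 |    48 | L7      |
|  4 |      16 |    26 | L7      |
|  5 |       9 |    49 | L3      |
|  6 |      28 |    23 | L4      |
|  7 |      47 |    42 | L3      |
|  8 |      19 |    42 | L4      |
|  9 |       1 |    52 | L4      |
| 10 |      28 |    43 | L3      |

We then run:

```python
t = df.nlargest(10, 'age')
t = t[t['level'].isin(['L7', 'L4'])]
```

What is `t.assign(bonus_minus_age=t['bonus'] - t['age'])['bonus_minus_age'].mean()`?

take 10 rows with largest age:
    bonus  age level
0      50   62    L3
2      14   52    L3
9       1   52    L4
5       9   49    L3
3      13   48    L7
10     28   43    L3
7      47   42    L3
8      19   42    L4
1      25   28    L3
4      16   26    L7
filter rows where level in ['L7', 'L4']:
   bonus  age level
9      1   52    L4
3     13   48    L7
8     19   42    L4
4     16   26    L7
add column bonus_minus_age = t['bonus'] - t['age']:
   bonus  age level  bonus_minus_age
9      1   52    L4              -51
3     13   48    L7              -35
8     19   42    L4              -23
4     16   26    L7              -10
Then the mean of column 'bonus_minus_age': -29.75

-29.75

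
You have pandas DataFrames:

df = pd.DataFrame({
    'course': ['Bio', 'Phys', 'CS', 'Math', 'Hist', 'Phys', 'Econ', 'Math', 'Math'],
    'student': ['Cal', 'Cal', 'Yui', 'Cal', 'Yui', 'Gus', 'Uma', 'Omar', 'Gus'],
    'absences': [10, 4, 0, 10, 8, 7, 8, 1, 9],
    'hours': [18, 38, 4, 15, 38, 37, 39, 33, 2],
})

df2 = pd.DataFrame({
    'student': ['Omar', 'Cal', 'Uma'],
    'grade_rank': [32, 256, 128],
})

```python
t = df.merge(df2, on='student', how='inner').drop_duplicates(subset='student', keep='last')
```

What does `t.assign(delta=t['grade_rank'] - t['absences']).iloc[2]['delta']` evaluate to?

merge on 'student' (how='inner') → 5 rows:
  course student  absences  hours  grade_rank
0    Bio     Cal        10     18         256
1   Phys     Cal         4     38         256
2   Math     Cal        10     15         256
3   Econ     Uma         8     39         128
4   Math    Omar         1     33          32
drop duplicate student (keep=last):
  course student  absences  hours  grade_rank
2   Math     Cal        10     15         256
3   Econ     Uma         8     39         128
4   Math    Omar         1     33          32
add column delta = t['grade_rank'] - t['absences']:
  course student  absences  hours  grade_rank  delta
2   Math     Cal        10     15         256    246
3   Econ     Uma         8     39         128    120
4   Math    Omar         1     33          32     31

31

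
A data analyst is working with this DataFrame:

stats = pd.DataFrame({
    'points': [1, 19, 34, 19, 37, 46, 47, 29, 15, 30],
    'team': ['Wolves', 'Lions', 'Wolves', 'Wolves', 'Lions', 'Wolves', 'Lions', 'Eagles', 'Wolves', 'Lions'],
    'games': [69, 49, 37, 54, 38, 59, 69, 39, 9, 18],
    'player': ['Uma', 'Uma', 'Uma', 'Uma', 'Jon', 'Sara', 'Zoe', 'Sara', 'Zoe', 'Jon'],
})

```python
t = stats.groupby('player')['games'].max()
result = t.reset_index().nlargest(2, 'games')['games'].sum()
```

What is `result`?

138

group by player, max of games:
player
Jon     38
Sara    59
Uma     69
Zoe     69
Name: games, dtype: int64
reset_index():
  player  games
0    Jon     38
1   Sara     59
2    Uma     69
3    Zoe     69
take 2 rows with largest games:
  player  games
2    Uma     69
3    Zoe     69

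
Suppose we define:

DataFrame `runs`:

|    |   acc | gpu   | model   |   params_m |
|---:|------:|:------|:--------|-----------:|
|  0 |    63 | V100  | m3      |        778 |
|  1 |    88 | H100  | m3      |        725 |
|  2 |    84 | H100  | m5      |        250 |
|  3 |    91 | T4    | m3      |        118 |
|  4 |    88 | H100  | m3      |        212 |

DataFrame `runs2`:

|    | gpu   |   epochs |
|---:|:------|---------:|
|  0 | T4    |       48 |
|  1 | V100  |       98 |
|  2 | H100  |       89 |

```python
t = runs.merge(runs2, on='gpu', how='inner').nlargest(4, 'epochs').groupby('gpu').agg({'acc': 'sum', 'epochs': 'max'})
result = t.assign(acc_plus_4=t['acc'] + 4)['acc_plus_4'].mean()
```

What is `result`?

165.5

merge on 'gpu' (how='inner') → 5 rows:
   acc   gpu model  params_m  epochs
0   63  V100    m3       778      98
1   88  H100    m3       725      89
2   84  H100    m5       250      89
3   91    T4    m3       118      48
4   88  H100    m3       212      89
take 4 rows with largest epochs:
   acc   gpu model  params_m  epochs
0   63  V100    m3       778      98
1   88  H100    m3       725      89
2   84  H100    m5       250      89
4   88  H100    m3       212      89
group by gpu: sum(acc), max(epochs):
      acc  epochs
gpu              
H100  260      89
V100   63      98
add column acc_plus_4 = t['acc'] + 4:
      acc  epochs  acc_plus_4
gpu                          
H100  260      89         264
V100   63      98          67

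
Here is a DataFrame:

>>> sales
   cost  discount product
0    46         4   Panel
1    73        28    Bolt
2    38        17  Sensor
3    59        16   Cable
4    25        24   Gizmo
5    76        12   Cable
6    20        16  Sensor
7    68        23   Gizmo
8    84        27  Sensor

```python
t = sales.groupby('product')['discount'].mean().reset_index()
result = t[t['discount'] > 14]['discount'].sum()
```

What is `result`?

group by product, mean of discount:
product
Bolt      28.0
Cable     14.0
Gizmo     23.5
Panel      4.0
Sensor    20.0
Name: discount, dtype: float64
reset_index():
  product  discount
0    Bolt      28.0
1   Cable      14.0
2   Gizmo      23.5
3   Panel       4.0
4  Sensor      20.0
filter rows where discount > 14:
  product  discount
0    Bolt      28.0
2   Gizmo      23.5
4  Sensor      20.0

71.5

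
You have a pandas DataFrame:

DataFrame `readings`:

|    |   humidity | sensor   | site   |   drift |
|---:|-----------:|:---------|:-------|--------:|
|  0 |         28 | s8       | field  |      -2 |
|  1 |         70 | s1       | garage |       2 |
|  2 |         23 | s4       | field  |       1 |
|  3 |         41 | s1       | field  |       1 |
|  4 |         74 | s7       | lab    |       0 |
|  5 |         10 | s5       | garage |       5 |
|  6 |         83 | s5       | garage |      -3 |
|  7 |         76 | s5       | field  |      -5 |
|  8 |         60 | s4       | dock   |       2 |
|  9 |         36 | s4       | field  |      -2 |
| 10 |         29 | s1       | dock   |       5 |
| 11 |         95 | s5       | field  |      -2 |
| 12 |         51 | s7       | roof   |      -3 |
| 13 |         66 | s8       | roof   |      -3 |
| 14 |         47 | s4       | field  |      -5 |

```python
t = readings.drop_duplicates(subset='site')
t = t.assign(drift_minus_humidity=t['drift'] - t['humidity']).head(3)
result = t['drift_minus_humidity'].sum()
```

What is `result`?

drop duplicate site (keep=first):
    humidity sensor    site  drift
0         28     s8   field     -2
1         70     s1  garage      2
4         74     s7     lab      0
8         60     s4    dock      2
12        51     s7    roof     -3
add column drift_minus_humidity = t['drift'] - t['humidity']:
    humidity sensor    site  drift  drift_minus_humidity
0         28     s8   field     -2                   -30
1         70     s1  garage      2                   -68
4         74     s7     lab      0                   -74
8         60     s4    dock      2                   -58
12        51     s7    roof     -3                   -54
take first 3 rows:
   humidity sensor    site  drift  drift_minus_humidity
0        28     s8   field     -2                   -30
1        70     s1  garage      2                   -68
4        74     s7     lab      0                   -74

-172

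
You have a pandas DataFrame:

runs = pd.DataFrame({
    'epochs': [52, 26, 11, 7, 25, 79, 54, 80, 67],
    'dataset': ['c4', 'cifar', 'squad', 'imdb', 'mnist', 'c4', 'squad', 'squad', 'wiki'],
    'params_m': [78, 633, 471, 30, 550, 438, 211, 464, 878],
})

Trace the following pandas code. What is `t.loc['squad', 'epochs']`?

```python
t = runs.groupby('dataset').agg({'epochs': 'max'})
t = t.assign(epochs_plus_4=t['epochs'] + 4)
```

80

group by dataset, max of epochs:
         epochs
dataset        
c4           79
cifar        26
imdb          7
mnist        25
squad        80
wiki         67
add column epochs_plus_4 = t['epochs'] + 4:
         epochs  epochs_plus_4
dataset                       
c4           79             83
cifar        26             30
imdb          7             11
mnist        25             29
squad        80             84
wiki         67             71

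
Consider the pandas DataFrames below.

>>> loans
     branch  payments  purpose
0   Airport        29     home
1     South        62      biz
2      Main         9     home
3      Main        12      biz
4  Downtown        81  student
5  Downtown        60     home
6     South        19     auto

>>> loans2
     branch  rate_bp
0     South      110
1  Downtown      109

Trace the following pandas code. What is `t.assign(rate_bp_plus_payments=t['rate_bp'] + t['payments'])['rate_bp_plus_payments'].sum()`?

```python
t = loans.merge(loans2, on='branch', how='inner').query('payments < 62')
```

merge on 'branch' (how='inner') → 4 rows:
     branch  payments  purpose  rate_bp
0     South        62      biz      110
1  Downtown        81  student      109
2  Downtown        60     home      109
3     South        19     auto      110
filter rows where payments < 62:
     branch  payments purpose  rate_bp
2  Downtown        60    home      109
3     South        19    auto      110
add column rate_bp_plus_payments = t['rate_bp'] + t['payments']:
     branch  payments purpose  rate_bp  rate_bp_plus_payments
2  Downtown        60    home      109                    169
3     South        19    auto      110                    129
Taking the sum of column 'rate_bp_plus_payments' gives 298.

298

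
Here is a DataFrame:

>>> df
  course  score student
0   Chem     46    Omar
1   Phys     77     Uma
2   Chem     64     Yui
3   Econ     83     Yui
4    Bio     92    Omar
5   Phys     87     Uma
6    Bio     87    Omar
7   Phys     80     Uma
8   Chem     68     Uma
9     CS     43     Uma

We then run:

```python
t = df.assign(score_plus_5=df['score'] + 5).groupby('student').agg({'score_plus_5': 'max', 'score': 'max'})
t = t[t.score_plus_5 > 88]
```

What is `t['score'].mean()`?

89.5

add column score_plus_5 = df['score'] + 5:
  course  score student  score_plus_5
0   Chem     46    Omar            51
1   Phys     77     Uma            82
2   Chem     64     Yui            69
3   Econ     83     Yui            88
4    Bio     92    Omar            97
5   Phys     87     Uma            92
6    Bio     87    Omar            92
7   Phys     80     Uma            85
8   Chem     68     Uma            73
9     CS     43     Uma            48
group by student: max(score_plus_5), max(score):
         score_plus_5  score
student                     
Omar               97     92
Uma                92     87
Yui                88     83
filter rows where score_plus_5 > 88:
         score_plus_5  score
student                     
Omar               97     92
Uma                92     87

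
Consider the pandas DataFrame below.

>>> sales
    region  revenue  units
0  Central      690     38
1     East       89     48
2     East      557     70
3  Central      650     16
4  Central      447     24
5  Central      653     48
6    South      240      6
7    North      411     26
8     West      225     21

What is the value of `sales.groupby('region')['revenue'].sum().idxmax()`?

Central

group by region, sum of revenue:
region
Central    2440
East        646
North       411
South       240
West        225
Name: revenue, dtype: int64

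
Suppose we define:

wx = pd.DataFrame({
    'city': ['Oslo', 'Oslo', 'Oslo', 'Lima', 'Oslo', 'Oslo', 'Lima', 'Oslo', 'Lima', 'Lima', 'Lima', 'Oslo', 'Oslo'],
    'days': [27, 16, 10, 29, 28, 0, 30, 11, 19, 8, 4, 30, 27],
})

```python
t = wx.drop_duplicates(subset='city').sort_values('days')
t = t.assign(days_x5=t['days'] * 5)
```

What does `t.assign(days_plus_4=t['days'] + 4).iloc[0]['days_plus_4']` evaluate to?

31

drop duplicate city (keep=first):
   city  days
0  Oslo    27
3  Lima    29
sort by days:
   city  days
0  Oslo    27
3  Lima    29
add column days_x5 = t['days'] * 5:
   city  days  days_x5
0  Oslo    27      135
3  Lima    29      145
add column days_plus_4 = t['days'] + 4:
   city  days  days_x5  days_plus_4
0  Oslo    27      135           31
3  Lima    29      145           33
Finally, value at position 0, column 'days_plus_4' = 31.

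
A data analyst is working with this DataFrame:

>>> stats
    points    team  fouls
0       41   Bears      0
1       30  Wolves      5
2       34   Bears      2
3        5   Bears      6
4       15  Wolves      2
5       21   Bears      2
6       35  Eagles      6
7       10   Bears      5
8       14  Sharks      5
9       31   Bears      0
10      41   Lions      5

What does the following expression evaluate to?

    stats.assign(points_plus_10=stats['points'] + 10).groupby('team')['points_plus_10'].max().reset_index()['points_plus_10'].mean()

add column points_plus_10 = stats['points'] + 10:
    points    team  fouls  points_plus_10
0       41   Bears      0              51
1       30  Wolves      5              40
2       34   Bears      2              44
3        5   Bears      6              15
4       15  Wolves      2              25
5       21   Bears      2              31
6       35  Eagles      6              45
7       10   Bears      5              20
8       14  Sharks      5              24
9       31   Bears      0              41
10      41   Lions      5              51
group by team, max of points_plus_10:
team
Bears     51
Eagles    45
Lions     51
Sharks    24
Wolves    40
Name: points_plus_10, dtype: int64
reset_index():
     team  points_plus_10
0   Bears              51
1  Eagles              45
2   Lions              51
3  Sharks              24
4  Wolves              40
Finally, mean of column 'points_plus_10' = 42.2.

42.2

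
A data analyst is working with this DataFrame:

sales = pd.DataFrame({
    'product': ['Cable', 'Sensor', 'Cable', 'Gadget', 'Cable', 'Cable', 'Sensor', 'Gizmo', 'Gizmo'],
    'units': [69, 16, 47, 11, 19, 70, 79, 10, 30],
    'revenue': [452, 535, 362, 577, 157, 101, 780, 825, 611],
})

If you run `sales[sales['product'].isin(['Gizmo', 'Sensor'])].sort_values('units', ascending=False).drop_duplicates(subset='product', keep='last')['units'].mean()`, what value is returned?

filter rows where product in ['Gizmo', 'Sensor']:
  product  units  revenue
1  Sensor     16      535
6  Sensor     79      780
7   Gizmo     10      825
8   Gizmo     30      611
sort by units descending:
  product  units  revenue
6  Sensor     79      780
8   Gizmo     30      611
1  Sensor     16      535
7   Gizmo     10      825
drop duplicate product (keep=last):
  product  units  revenue
1  Sensor     16      535
7   Gizmo     10      825

13.0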